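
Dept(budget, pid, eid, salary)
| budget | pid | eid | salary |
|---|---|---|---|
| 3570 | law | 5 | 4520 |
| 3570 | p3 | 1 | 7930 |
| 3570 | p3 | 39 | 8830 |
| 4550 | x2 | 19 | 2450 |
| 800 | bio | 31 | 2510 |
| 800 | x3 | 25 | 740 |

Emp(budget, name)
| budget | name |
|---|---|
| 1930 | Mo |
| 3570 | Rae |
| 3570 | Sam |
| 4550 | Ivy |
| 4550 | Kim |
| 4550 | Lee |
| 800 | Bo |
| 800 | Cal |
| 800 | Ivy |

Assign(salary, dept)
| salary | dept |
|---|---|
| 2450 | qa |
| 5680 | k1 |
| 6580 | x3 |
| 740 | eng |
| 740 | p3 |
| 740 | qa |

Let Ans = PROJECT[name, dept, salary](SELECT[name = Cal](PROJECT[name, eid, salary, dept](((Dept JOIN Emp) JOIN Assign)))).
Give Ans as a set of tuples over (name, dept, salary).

Joining Dept and Emp on budget yields {(3570, law, 5, 4520, Rae), (3570, law, 5, 4520, Sam), (3570, p3, 1, 7930, Rae), (3570, p3, 1, 7930, Sam), (3570, p3, 39, 8830, Rae), (3570, p3, 39, 8830, Sam), (4550, x2, 19, 2450, Ivy), (4550, x2, 19, 2450, Kim), (4550, x2, 19, 2450, Lee), (800, bio, 31, 2510, Bo), (800, bio, 31, 2510, Cal), (800, bio, 31, 2510, Ivy), (800, x3, 25, 740, Bo), (800, x3, 25, 740, Cal), (800, x3, 25, 740, Ivy)}.
Joining (Dept JOIN Emp) and Assign on salary yields {(4550, x2, 19, 2450, Ivy, qa), (4550, x2, 19, 2450, Kim, qa), (4550, x2, 19, 2450, Lee, qa), (800, x3, 25, 740, Bo, eng), (800, x3, 25, 740, Bo, p3), (800, x3, 25, 740, Bo, qa), (800, x3, 25, 740, Cal, eng), (800, x3, 25, 740, Cal, p3), (800, x3, 25, 740, Cal, qa), (800, x3, 25, 740, Ivy, eng), (800, x3, 25, 740, Ivy, p3), (800, x3, 25, 740, Ivy, qa)}.
Keep only column(s) name, eid, salary, dept: {(Bo, 25, 740, eng), (Bo, 25, 740, p3), (Bo, 25, 740, qa), (Cal, 25, 740, eng), (Cal, 25, 740, p3), (Cal, 25, 740, qa), (Ivy, 19, 2450, qa), (Ivy, 25, 740, eng), (Ivy, 25, 740, p3), (Ivy, 25, 740, qa), (Kim, 19, 2450, qa), (Lee, 19, 2450, qa)}
Filtering on name = Cal leaves {(Cal, 25, 740, eng), (Cal, 25, 740, p3), (Cal, 25, 740, qa)}.
Keep only column(s) name, dept, salary: {(Cal, eng, 740), (Cal, p3, 740), (Cal, qa, 740)}

{(Cal, eng, 740), (Cal, p3, 740), (Cal, qa, 740)}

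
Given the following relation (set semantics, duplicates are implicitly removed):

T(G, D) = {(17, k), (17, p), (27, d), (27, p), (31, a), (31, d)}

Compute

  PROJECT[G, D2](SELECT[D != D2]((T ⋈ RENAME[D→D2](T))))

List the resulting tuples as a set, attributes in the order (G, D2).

ρ[D→D2]: schema becomes (G, D2); tuples unchanged.
Joining T and RENAME[D→D2](T) on G yields {(17, k, k), (17, k, p), (17, p, k), (17, p, p), (27, d, d), (27, d, p), (27, p, d), (27, p, p), (31, a, a), (31, a, d), (31, d, a), (31, d, d)}.
Apply σ_{D != D2}; surviving tuples: {(17, k, p), (17, p, k), (27, d, p), (27, p, d), (31, a, d), (31, d, a)}
Keep only column(s) G, D2: {(17, k), (17, p), (27, d), (27, p), (31, a), (31, d)}

{(17, k), (17, p), (27, d), (27, p), (31, a), (31, d)}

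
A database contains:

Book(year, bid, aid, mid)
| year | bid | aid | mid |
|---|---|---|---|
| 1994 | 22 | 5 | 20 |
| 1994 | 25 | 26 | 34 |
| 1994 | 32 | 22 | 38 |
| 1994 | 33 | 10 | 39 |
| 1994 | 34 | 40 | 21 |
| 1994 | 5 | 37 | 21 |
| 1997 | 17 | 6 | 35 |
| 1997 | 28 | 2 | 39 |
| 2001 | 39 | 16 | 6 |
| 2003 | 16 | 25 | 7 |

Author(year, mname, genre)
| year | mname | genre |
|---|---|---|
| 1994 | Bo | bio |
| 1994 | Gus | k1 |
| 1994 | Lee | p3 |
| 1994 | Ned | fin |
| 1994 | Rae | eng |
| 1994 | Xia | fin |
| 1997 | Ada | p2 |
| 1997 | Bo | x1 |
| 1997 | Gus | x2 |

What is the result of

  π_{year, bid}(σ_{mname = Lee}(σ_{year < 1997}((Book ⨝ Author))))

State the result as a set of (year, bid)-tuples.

Joining Book and Author on year yields {(1994, 22, 5, 20, Bo, bio), (1994, 22, 5, 20, Gus, k1), (1994, 22, 5, 20, Lee, p3), (1994, 22, 5, 20, Ned, fin), (1994, 22, 5, 20, Rae, eng), (1994, 22, 5, 20, Xia, fin), (1994, 25, 26, 34, Bo, bio), (1994, 25, 26, 34, Gus, k1), (1994, 25, 26, 34, Lee, p3), (1994, 25, 26, 34, Ned, fin), (1994, 25, 26, 34, Rae, eng), (1994, 25, 26, 34, Xia, fin), (1994, 32, 22, 38, Bo, bio), (1994, 32, 22, 38, Gus, k1), (1994, 32, 22, 38, Lee, p3), (1994, 32, 22, 38, Ned, fin), (1994, 32, 22, 38, Rae, eng), (1994, 32, 22, 38, Xia, fin), (1994, 33, 10, 39, Bo, bio), (1994, 33, 10, 39, Gus, k1), (1994, 33, 10, 39, Lee, p3), (1994, 33, 10, 39, Ned, fin), (1994, 33, 10, 39, Rae, eng), (1994, 33, 10, 39, Xia, fin), (1994, 34, 40, 21, Bo, bio), (1994, 34, 40, 21, Gus, k1), (1994, 34, 40, 21, Lee, p3), (1994, 34, 40, 21, Ned, fin), (1994, 34, 40, 21, Rae, eng), (1994, 34, 40, 21, Xia, fin), (1994, 5, 37, 21, Bo, bio), (1994, 5, 37, 21, Gus, k1), (1994, 5, 37, 21, Lee, p3), (1994, 5, 37, 21, Ned, fin), (1994, 5, 37, 21, Rae, eng), (1994, 5, 37, 21, Xia, fin), (1997, 17, 6, 35, Ada, p2), (1997, 17, 6, 35, Bo, x1), (1997, 17, 6, 35, Gus, x2), (1997, 28, 2, 39, Ada, p2), (1997, 28, 2, 39, Bo, x1), (1997, 28, 2, 39, Gus, x2)}.
Apply σ_{year < 1997}; surviving tuples: {(1994, 22, 5, 20, Bo, bio), (1994, 22, 5, 20, Gus, k1), (1994, 22, 5, 20, Lee, p3), (1994, 22, 5, 20, Ned, fin), (1994, 22, 5, 20, Rae, eng), (1994, 22, 5, 20, Xia, fin), (1994, 25, 26, 34, Bo, bio), (1994, 25, 26, 34, Gus, k1), (1994, 25, 26, 34, Lee, p3), (1994, 25, 26, 34, Ned, fin), (1994, 25, 26, 34, Rae, eng), (1994, 25, 26, 34, Xia, fin), (1994, 32, 22, 38, Bo, bio), (1994, 32, 22, 38, Gus, k1), (1994, 32, 22, 38, Lee, p3), (1994, 32, 22, 38, Ned, fin), (1994, 32, 22, 38, Rae, eng), (1994, 32, 22, 38, Xia, fin), (1994, 33, 10, 39, Bo, bio), (1994, 33, 10, 39, Gus, k1), (1994, 33, 10, 39, Lee, p3), (1994, 33, 10, 39, Ned, fin), (1994, 33, 10, 39, Rae, eng), (1994, 33, 10, 39, Xia, fin), (1994, 34, 40, 21, Bo, bio), (1994, 34, 40, 21, Gus, k1), (1994, 34, 40, 21, Lee, p3), (1994, 34, 40, 21, Ned, fin), (1994, 34, 40, 21, Rae, eng), (1994, 34, 40, 21, Xia, fin), (1994, 5, 37, 21, Bo, bio), (1994, 5, 37, 21, Gus, k1), (1994, 5, 37, 21, Lee, p3), (1994, 5, 37, 21, Ned, fin), (1994, 5, 37, 21, Rae, eng), (1994, 5, 37, 21, Xia, fin)}
Apply σ_{mname = Lee}; surviving tuples: {(1994, 22, 5, 20, Lee, p3), (1994, 25, 26, 34, Lee, p3), (1994, 32, 22, 38, Lee, p3), (1994, 33, 10, 39, Lee, p3), (1994, 34, 40, 21, Lee, p3), (1994, 5, 37, 21, Lee, p3)}
π_{year, bid} gives {(1994, 22), (1994, 25), (1994, 32), (1994, 33), (1994, 34), (1994, 5)}.

{(1994, 22), (1994, 25), (1994, 32), (1994, 33), (1994, 34), (1994, 5)}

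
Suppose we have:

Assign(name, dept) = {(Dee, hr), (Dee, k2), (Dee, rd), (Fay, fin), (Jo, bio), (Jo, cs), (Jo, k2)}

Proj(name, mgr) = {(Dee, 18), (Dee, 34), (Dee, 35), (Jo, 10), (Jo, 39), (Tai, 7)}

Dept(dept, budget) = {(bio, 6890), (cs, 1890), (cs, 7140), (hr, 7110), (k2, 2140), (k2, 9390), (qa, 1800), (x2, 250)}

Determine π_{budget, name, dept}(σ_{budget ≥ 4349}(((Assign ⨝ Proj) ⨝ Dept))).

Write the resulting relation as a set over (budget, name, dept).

{(6890, Jo, bio), (7110, Dee, hr), (7140, Jo, cs), (9390, Dee, k2), (9390, Jo, k2)}

Assign ⋈ Proj (natural join on name): {(Dee, hr, 18), (Dee, hr, 34), (Dee, hr, 35), (Dee, k2, 18), (Dee, k2, 34), (Dee, k2, 35), (Dee, rd, 18), (Dee, rd, 34), (Dee, rd, 35), (Jo, bio, 10), (Jo, bio, 39), (Jo, cs, 10), (Jo, cs, 39), (Jo, k2, 10), (Jo, k2, 39)}
(Assign ⨝ Proj) ⋈ Dept (natural join on dept): {(Dee, hr, 18, 7110), (Dee, hr, 34, 7110), (Dee, hr, 35, 7110), (Dee, k2, 18, 2140), (Dee, k2, 18, 9390), (Dee, k2, 34, 2140), (Dee, k2, 34, 9390), (Dee, k2, 35, 2140), (Dee, k2, 35, 9390), (Jo, bio, 10, 6890), (Jo, bio, 39, 6890), (Jo, cs, 10, 1890), (Jo, cs, 10, 7140), (Jo, cs, 39, 1890), (Jo, cs, 39, 7140), (Jo, k2, 10, 2140), (Jo, k2, 10, 9390), (Jo, k2, 39, 2140), (Jo, k2, 39, 9390)}
Selection budget ≥ 4349: {(Dee, hr, 18, 7110), (Dee, hr, 34, 7110), (Dee, hr, 35, 7110), (Dee, k2, 18, 9390), (Dee, k2, 34, 9390), (Dee, k2, 35, 9390), (Jo, bio, 10, 6890), (Jo, bio, 39, 6890), (Jo, cs, 10, 7140), (Jo, cs, 39, 7140), (Jo, k2, 10, 9390), (Jo, k2, 39, 9390)}
π_{budget, name, dept} gives {(6890, Jo, bio), (7110, Dee, hr), (7140, Jo, cs), (9390, Dee, k2), (9390, Jo, k2)} (7 duplicate(s) eliminated).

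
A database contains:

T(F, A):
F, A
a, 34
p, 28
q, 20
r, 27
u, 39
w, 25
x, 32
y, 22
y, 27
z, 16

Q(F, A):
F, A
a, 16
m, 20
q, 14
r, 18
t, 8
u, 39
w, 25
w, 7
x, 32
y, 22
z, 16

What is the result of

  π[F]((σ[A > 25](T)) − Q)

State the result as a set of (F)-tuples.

Filtering on A > 25 leaves {(a, 34), (p, 28), (r, 27), (u, 39), (x, 32), (y, 27)}.
Taking the difference: {(a, 34), (p, 28), (r, 27), (y, 27)}
π[F]: project onto (F) → {a, p, r, y}

{a, p, r, y}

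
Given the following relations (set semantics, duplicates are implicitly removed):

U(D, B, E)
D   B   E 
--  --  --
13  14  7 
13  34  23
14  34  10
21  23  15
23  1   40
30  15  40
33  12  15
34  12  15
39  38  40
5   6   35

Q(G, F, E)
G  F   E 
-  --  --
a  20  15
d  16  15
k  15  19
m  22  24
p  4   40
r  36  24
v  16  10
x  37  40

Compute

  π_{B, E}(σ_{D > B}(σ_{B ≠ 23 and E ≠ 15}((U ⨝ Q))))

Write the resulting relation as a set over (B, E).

{(1, 40), (15, 40), (38, 40)}

U ⋈ Q (natural join on E): {(14, 34, 10, v, 16), (21, 23, 15, a, 20), (21, 23, 15, d, 16), (23, 1, 40, p, 4), (23, 1, 40, x, 37), (30, 15, 40, p, 4), (30, 15, 40, x, 37), (33, 12, 15, a, 20), (33, 12, 15, d, 16), (34, 12, 15, a, 20), (34, 12, 15, d, 16), (39, 38, 40, p, 4), (39, 38, 40, x, 37)}
σ[B ≠ 23 and E ≠ 15]: keep tuples satisfying B ≠ 23 and E ≠ 15 → {(14, 34, 10, v, 16), (23, 1, 40, p, 4), (23, 1, 40, x, 37), (30, 15, 40, p, 4), (30, 15, 40, x, 37), (39, 38, 40, p, 4), (39, 38, 40, x, 37)}
σ[D > B]: keep tuples satisfying D > B → {(23, 1, 40, p, 4), (23, 1, 40, x, 37), (30, 15, 40, p, 4), (30, 15, 40, x, 37), (39, 38, 40, p, 4), (39, 38, 40, x, 37)}
π_{B, E} gives {(1, 40), (15, 40), (38, 40)} (3 duplicate(s) eliminated).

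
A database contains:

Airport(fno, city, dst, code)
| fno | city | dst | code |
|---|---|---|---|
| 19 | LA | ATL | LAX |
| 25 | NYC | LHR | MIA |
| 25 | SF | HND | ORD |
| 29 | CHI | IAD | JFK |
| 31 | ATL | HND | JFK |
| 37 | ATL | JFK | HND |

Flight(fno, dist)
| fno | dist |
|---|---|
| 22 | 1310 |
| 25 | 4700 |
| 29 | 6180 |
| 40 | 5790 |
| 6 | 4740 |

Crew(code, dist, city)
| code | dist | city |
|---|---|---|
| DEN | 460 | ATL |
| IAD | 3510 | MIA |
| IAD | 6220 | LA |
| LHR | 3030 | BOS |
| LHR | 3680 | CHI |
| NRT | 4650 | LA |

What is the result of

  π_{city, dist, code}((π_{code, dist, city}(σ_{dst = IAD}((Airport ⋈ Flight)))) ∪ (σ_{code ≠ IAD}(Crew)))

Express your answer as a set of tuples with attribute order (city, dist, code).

{(ATL, 460, DEN), (BOS, 3030, LHR), (CHI, 3680, LHR), (CHI, 6180, JFK), (LA, 4650, NRT)}

Airport ⋈ Flight (natural join on fno): {(25, NYC, LHR, MIA, 4700), (25, SF, HND, ORD, 4700), (29, CHI, IAD, JFK, 6180)}
Selection dst = IAD: {(29, CHI, IAD, JFK, 6180)}
π_{code, dist, city} gives {(JFK, 6180, CHI)}.
Selection code ≠ IAD: {(DEN, 460, ATL), (LHR, 3030, BOS), (LHR, 3680, CHI), (NRT, 4650, LA)}
Taking the union: {(DEN, 460, ATL), (JFK, 6180, CHI), (LHR, 3030, BOS), (LHR, 3680, CHI), (NRT, 4650, LA)}
π_{city, dist, code} gives {(ATL, 460, DEN), (BOS, 3030, LHR), (CHI, 3680, LHR), (CHI, 6180, JFK), (LA, 4650, NRT)}.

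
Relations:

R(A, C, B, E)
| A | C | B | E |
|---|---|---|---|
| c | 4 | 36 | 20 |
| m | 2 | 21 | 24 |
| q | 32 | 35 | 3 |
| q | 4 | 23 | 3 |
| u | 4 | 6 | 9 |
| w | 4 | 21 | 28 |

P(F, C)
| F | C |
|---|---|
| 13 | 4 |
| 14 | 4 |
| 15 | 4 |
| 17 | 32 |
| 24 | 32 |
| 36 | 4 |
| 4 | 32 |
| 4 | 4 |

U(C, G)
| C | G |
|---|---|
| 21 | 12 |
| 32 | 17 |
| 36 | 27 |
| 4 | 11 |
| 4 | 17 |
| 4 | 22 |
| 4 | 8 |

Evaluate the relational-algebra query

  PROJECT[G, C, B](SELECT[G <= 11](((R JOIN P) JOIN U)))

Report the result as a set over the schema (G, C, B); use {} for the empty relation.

Joining R and P on C yields {(c, 4, 36, 20, 13), (c, 4, 36, 20, 14), (c, 4, 36, 20, 15), (c, 4, 36, 20, 36), (c, 4, 36, 20, 4), (q, 32, 35, 3, 17), (q, 32, 35, 3, 24), (q, 32, 35, 3, 4), (q, 4, 23, 3, 13), (q, 4, 23, 3, 14), (q, 4, 23, 3, 15), (q, 4, 23, 3, 36), (q, 4, 23, 3, 4), (u, 4, 6, 9, 13), (u, 4, 6, 9, 14), (u, 4, 6, 9, 15), (u, 4, 6, 9, 36), (u, 4, 6, 9, 4), (w, 4, 21, 28, 13), (w, 4, 21, 28, 14), (w, 4, 21, 28, 15), (w, 4, 21, 28, 36), (w, 4, 21, 28, 4)}.
Joining (R JOIN P) and U on C yields {(c, 4, 36, 20, 13, 11), (c, 4, 36, 20, 13, 17), (c, 4, 36, 20, 13, 22), (c, 4, 36, 20, 13, 8), (c, 4, 36, 20, 14, 11), (c, 4, 36, 20, 14, 17), (c, 4, 36, 20, 14, 22), (c, 4, 36, 20, 14, 8), (c, 4, 36, 20, 15, 11), (c, 4, 36, 20, 15, 17), (c, 4, 36, 20, 15, 22), (c, 4, 36, 20, 15, 8), (c, 4, 36, 20, 36, 11), (c, 4, 36, 20, 36, 17), (c, 4, 36, 20, 36, 22), (c, 4, 36, 20, 36, 8), (c, 4, 36, 20, 4, 11), (c, 4, 36, 20, 4, 17), (c, 4, 36, 20, 4, 22), (c, 4, 36, 20, 4, 8), (q, 32, 35, 3, 17, 17), (q, 32, 35, 3, 24, 17), (q, 32, 35, 3, 4, 17), (q, 4, 23, 3, 13, 11), (q, 4, 23, 3, 13, 17), (q, 4, 23, 3, 13, 22), (q, 4, 23, 3, 13, 8), (q, 4, 23, 3, 14, 11), (q, 4, 23, 3, 14, 17), (q, 4, 23, 3, 14, 22), (q, 4, 23, 3, 14, 8), (q, 4, 23, 3, 15, 11), (q, 4, 23, 3, 15, 17), (q, 4, 23, 3, 15, 22), (q, 4, 23, 3, 15, 8), (q, 4, 23, 3, 36, 11), (q, 4, 23, 3, 36, 17), (q, 4, 23, 3, 36, 22), (q, 4, 23, 3, 36, 8), (q, 4, 23, 3, 4, 11), (q, 4, 23, 3, 4, 17), (q, 4, 23, 3, 4, 22), (q, 4, 23, 3, 4, 8), (u, 4, 6, 9, 13, 11), (u, 4, 6, 9, 13, 17), (u, 4, 6, 9, 13, 22), (u, 4, 6, 9, 13, 8), (u, 4, 6, 9, 14, 11), (u, 4, 6, 9, 14, 17), (u, 4, 6, 9, 14, 22), (u, 4, 6, 9, 14, 8), (u, 4, 6, 9, 15, 11), (u, 4, 6, 9, 15, 17), (u, 4, 6, 9, 15, 22), (u, 4, 6, 9, 15, 8), (u, 4, 6, 9, 36, 11), (u, 4, 6, 9, 36, 17), (u, 4, 6, 9, 36, 22), (u, 4, 6, 9, 36, 8), (u, 4, 6, 9, 4, 11), (u, 4, 6, 9, 4, 17), (u, 4, 6, 9, 4, 22), (u, 4, 6, 9, 4, 8), (w, 4, 21, 28, 13, 11), (w, 4, 21, 28, 13, 17), (w, 4, 21, 28, 13, 22), (w, 4, 21, 28, 13, 8), (w, 4, 21, 28, 14, 11), (w, 4, 21, 28, 14, 17), (w, 4, 21, 28, 14, 22), (w, 4, 21, 28, 14, 8), (w, 4, 21, 28, 15, 11), (w, 4, 21, 28, 15, 17), (w, 4, 21, 28, 15, 22), (w, 4, 21, 28, 15, 8), (w, 4, 21, 28, 36, 11), (w, 4, 21, 28, 36, 17), (w, 4, 21, 28, 36, 22), (w, 4, 21, 28, 36, 8), (w, 4, 21, 28, 4, 11), (w, 4, 21, 28, 4, 17), (w, 4, 21, 28, 4, 22), (w, 4, 21, 28, 4, 8)}.
Apply σ_{G <= 11}; surviving tuples: {(c, 4, 36, 20, 13, 11), (c, 4, 36, 20, 13, 8), (c, 4, 36, 20, 14, 11), (c, 4, 36, 20, 14, 8), (c, 4, 36, 20, 15, 11), (c, 4, 36, 20, 15, 8), (c, 4, 36, 20, 36, 11), (c, 4, 36, 20, 36, 8), (c, 4, 36, 20, 4, 11), (c, 4, 36, 20, 4, 8), (q, 4, 23, 3, 13, 11), (q, 4, 23, 3, 13, 8), (q, 4, 23, 3, 14, 11), (q, 4, 23, 3, 14, 8), (q, 4, 23, 3, 15, 11), (q, 4, 23, 3, 15, 8), (q, 4, 23, 3, 36, 11), (q, 4, 23, 3, 36, 8), (q, 4, 23, 3, 4, 11), (q, 4, 23, 3, 4, 8), (u, 4, 6, 9, 13, 11), (u, 4, 6, 9, 13, 8), (u, 4, 6, 9, 14, 11), (u, 4, 6, 9, 14, 8), (u, 4, 6, 9, 15, 11), (u, 4, 6, 9, 15, 8), (u, 4, 6, 9, 36, 11), (u, 4, 6, 9, 36, 8), (u, 4, 6, 9, 4, 11), (u, 4, 6, 9, 4, 8), (w, 4, 21, 28, 13, 11), (w, 4, 21, 28, 13, 8), (w, 4, 21, 28, 14, 11), (w, 4, 21, 28, 14, 8), (w, 4, 21, 28, 15, 11), (w, 4, 21, 28, 15, 8), (w, 4, 21, 28, 36, 11), (w, 4, 21, 28, 36, 8), (w, 4, 21, 28, 4, 11), (w, 4, 21, 28, 4, 8)}
Projecting to G, C, B (32 duplicate(s) eliminated): {(11, 4, 21), (11, 4, 23), (11, 4, 36), (11, 4, 6), (8, 4, 21), (8, 4, 23), (8, 4, 36), (8, 4, 6)}

{(11, 4, 21), (11, 4, 23), (11, 4, 36), (11, 4, 6), (8, 4, 21), (8, 4, 23), (8, 4, 36), (8, 4, 6)}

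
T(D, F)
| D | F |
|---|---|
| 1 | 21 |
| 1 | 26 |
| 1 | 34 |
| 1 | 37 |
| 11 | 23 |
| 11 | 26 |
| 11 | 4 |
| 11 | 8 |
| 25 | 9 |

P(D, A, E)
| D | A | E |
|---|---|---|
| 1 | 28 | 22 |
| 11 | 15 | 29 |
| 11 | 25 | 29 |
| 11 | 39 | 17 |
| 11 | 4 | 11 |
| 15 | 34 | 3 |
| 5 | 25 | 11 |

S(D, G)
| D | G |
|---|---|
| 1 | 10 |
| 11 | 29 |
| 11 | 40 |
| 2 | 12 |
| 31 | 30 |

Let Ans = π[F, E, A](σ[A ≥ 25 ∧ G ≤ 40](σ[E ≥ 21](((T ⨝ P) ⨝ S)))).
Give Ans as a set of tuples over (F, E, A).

{(21, 22, 28), (23, 29, 25), (26, 22, 28), (26, 29, 25), (34, 22, 28), (37, 22, 28), (4, 29, 25), (8, 29, 25)}

T ⋈ P (natural join on D): {(1, 21, 28, 22), (1, 26, 28, 22), (1, 34, 28, 22), (1, 37, 28, 22), (11, 23, 15, 29), (11, 23, 25, 29), (11, 23, 39, 17), (11, 23, 4, 11), (11, 26, 15, 29), (11, 26, 25, 29), (11, 26, 39, 17), (11, 26, 4, 11), (11, 4, 15, 29), (11, 4, 25, 29), (11, 4, 39, 17), (11, 4, 4, 11), (11, 8, 15, 29), (11, 8, 25, 29), (11, 8, 39, 17), (11, 8, 4, 11)}
(T ⨝ P) ⋈ S (natural join on D): {(1, 21, 28, 22, 10), (1, 26, 28, 22, 10), (1, 34, 28, 22, 10), (1, 37, 28, 22, 10), (11, 23, 15, 29, 29), (11, 23, 15, 29, 40), (11, 23, 25, 29, 29), (11, 23, 25, 29, 40), (11, 23, 39, 17, 29), (11, 23, 39, 17, 40), (11, 23, 4, 11, 29), (11, 23, 4, 11, 40), (11, 26, 15, 29, 29), (11, 26, 15, 29, 40), (11, 26, 25, 29, 29), (11, 26, 25, 29, 40), (11, 26, 39, 17, 29), (11, 26, 39, 17, 40), (11, 26, 4, 11, 29), (11, 26, 4, 11, 40), (11, 4, 15, 29, 29), (11, 4, 15, 29, 40), (11, 4, 25, 29, 29), (11, 4, 25, 29, 40), (11, 4, 39, 17, 29), (11, 4, 39, 17, 40), (11, 4, 4, 11, 29), (11, 4, 4, 11, 40), (11, 8, 15, 29, 29), (11, 8, 15, 29, 40), (11, 8, 25, 29, 29), (11, 8, 25, 29, 40), (11, 8, 39, 17, 29), (11, 8, 39, 17, 40), (11, 8, 4, 11, 29), (11, 8, 4, 11, 40)}
σ[E ≥ 21]: keep tuples satisfying E ≥ 21 → {(1, 21, 28, 22, 10), (1, 26, 28, 22, 10), (1, 34, 28, 22, 10), (1, 37, 28, 22, 10), (11, 23, 15, 29, 29), (11, 23, 15, 29, 40), (11, 23, 25, 29, 29), (11, 23, 25, 29, 40), (11, 26, 15, 29, 29), (11, 26, 15, 29, 40), (11, 26, 25, 29, 29), (11, 26, 25, 29, 40), (11, 4, 15, 29, 29), (11, 4, 15, 29, 40), (11, 4, 25, 29, 29), (11, 4, 25, 29, 40), (11, 8, 15, 29, 29), (11, 8, 15, 29, 40), (11, 8, 25, 29, 29), (11, 8, 25, 29, 40)}
σ[A ≥ 25 ∧ G ≤ 40]: keep tuples satisfying A ≥ 25 ∧ G ≤ 40 → {(1, 21, 28, 22, 10), (1, 26, 28, 22, 10), (1, 34, 28, 22, 10), (1, 37, 28, 22, 10), (11, 23, 25, 29, 29), (11, 23, 25, 29, 40), (11, 26, 25, 29, 29), (11, 26, 25, 29, 40), (11, 4, 25, 29, 29), (11, 4, 25, 29, 40), (11, 8, 25, 29, 29), (11, 8, 25, 29, 40)}
π_{F, E, A} gives {(21, 22, 28), (23, 29, 25), (26, 22, 28), (26, 29, 25), (34, 22, 28), (37, 22, 28), (4, 29, 25), (8, 29, 25)} (4 duplicate(s) eliminated).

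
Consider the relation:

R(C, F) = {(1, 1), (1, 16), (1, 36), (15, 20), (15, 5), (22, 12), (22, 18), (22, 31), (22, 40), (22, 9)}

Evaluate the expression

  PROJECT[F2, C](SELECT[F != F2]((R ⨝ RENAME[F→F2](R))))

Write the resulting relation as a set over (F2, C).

ρ[F→F2]: schema becomes (C, F2); tuples unchanged.
R ⋈ RENAME[F→F2](R) (natural join on C): {(1, 1, 1), (1, 1, 16), (1, 1, 36), (1, 16, 1), (1, 16, 16), (1, 16, 36), (1, 36, 1), (1, 36, 16), (1, 36, 36), (15, 20, 20), (15, 20, 5), (15, 5, 20), (15, 5, 5), (22, 12, 12), (22, 12, 18), (22, 12, 31), (22, 12, 40), (22, 12, 9), (22, 18, 12), (22, 18, 18), (22, 18, 31), (22, 18, 40), (22, 18, 9), (22, 31, 12), (22, 31, 18), (22, 31, 31), (22, 31, 40), (22, 31, 9), (22, 40, 12), (22, 40, 18), (22, 40, 31), (22, 40, 40), (22, 40, 9), (22, 9, 12), (22, 9, 18), (22, 9, 31), (22, 9, 40), (22, 9, 9)}
σ[F != F2]: keep tuples satisfying F != F2 → {(1, 1, 16), (1, 1, 36), (1, 16, 1), (1, 16, 36), (1, 36, 1), (1, 36, 16), (15, 20, 5), (15, 5, 20), (22, 12, 18), (22, 12, 31), (22, 12, 40), (22, 12, 9), (22, 18, 12), (22, 18, 31), (22, 18, 40), (22, 18, 9), (22, 31, 12), (22, 31, 18), (22, 31, 40), (22, 31, 9), (22, 40, 12), (22, 40, 18), (22, 40, 31), (22, 40, 9), (22, 9, 12), (22, 9, 18), (22, 9, 31), (22, 9, 40)}
Projecting to F2, C (18 duplicate(s) eliminated): {(1, 1), (12, 22), (16, 1), (18, 22), (20, 15), (31, 22), (36, 1), (40, 22), (5, 15), (9, 22)}

{(1, 1), (12, 22), (16, 1), (18, 22), (20, 15), (31, 22), (36, 1), (40, 22), (5, 15), (9, 22)}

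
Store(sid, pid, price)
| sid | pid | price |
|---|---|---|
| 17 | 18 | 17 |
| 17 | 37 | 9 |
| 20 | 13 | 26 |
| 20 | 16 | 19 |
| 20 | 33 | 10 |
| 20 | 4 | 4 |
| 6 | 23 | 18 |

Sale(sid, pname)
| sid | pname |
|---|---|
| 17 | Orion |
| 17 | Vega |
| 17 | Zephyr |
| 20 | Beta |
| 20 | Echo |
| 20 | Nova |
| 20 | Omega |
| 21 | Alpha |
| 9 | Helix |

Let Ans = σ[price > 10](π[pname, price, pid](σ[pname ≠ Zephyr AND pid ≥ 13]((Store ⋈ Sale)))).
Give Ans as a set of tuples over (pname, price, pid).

Store ⋈ Sale (natural join on sid): {(17, 18, 17, Orion), (17, 18, 17, Vega), (17, 18, 17, Zephyr), (17, 37, 9, Orion), (17, 37, 9, Vega), (17, 37, 9, Zephyr), (20, 13, 26, Beta), (20, 13, 26, Echo), (20, 13, 26, Nova), (20, 13, 26, Omega), (20, 16, 19, Beta), (20, 16, 19, Echo), (20, 16, 19, Nova), (20, 16, 19, Omega), (20, 33, 10, Beta), (20, 33, 10, Echo), (20, 33, 10, Nova), (20, 33, 10, Omega), (20, 4, 4, Beta), (20, 4, 4, Echo), (20, 4, 4, Nova), (20, 4, 4, Omega)}
Filtering on pname ≠ Zephyr AND pid ≥ 13 leaves {(17, 18, 17, Orion), (17, 18, 17, Vega), (17, 37, 9, Orion), (17, 37, 9, Vega), (20, 13, 26, Beta), (20, 13, 26, Echo), (20, 13, 26, Nova), (20, 13, 26, Omega), (20, 16, 19, Beta), (20, 16, 19, Echo), (20, 16, 19, Nova), (20, 16, 19, Omega), (20, 33, 10, Beta), (20, 33, 10, Echo), (20, 33, 10, Nova), (20, 33, 10, Omega)}.
Keep only column(s) pname, price, pid: {(Beta, 10, 33), (Beta, 19, 16), (Beta, 26, 13), (Echo, 10, 33), (Echo, 19, 16), (Echo, 26, 13), (Nova, 10, 33), (Nova, 19, 16), (Nova, 26, 13), (Omega, 10, 33), (Omega, 19, 16), (Omega, 26, 13), (Orion, 17, 18), (Orion, 9, 37), (Vega, 17, 18), (Vega, 9, 37)}
Filtering on price > 10 leaves {(Beta, 19, 16), (Beta, 26, 13), (Echo, 19, 16), (Echo, 26, 13), (Nova, 19, 16), (Nova, 26, 13), (Omega, 19, 16), (Omega, 26, 13), (Orion, 17, 18), (Vega, 17, 18)}.

{(Beta, 19, 16), (Beta, 26, 13), (Echo, 19, 16), (Echo, 26, 13), (Nova, 19, 16), (Nova, 26, 13), (Omega, 19, 16), (Omega, 26, 13), (Orion, 17, 18), (Vega, 17, 18)}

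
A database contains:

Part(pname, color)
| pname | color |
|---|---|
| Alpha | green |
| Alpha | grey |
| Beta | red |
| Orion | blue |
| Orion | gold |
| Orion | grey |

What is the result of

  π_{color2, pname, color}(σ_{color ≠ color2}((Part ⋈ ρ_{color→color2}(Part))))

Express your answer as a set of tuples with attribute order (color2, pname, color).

ρ[color→color2]: schema becomes (pname, color2); tuples unchanged.
Natural join on pname: {(Alpha, green, green), (Alpha, green, grey), (Alpha, grey, green), (Alpha, grey, grey), (Beta, red, red), (Orion, blue, blue), (Orion, blue, gold), (Orion, blue, grey), (Orion, gold, blue), (Orion, gold, gold), (Orion, gold, grey), (Orion, grey, blue), (Orion, grey, gold), (Orion, grey, grey)}
Filtering on color ≠ color2 leaves {(Alpha, green, grey), (Alpha, grey, green), (Orion, blue, gold), (Orion, blue, grey), (Orion, gold, blue), (Orion, gold, grey), (Orion, grey, blue), (Orion, grey, gold)}.
Projecting to color2, pname, color: {(blue, Orion, gold), (blue, Orion, grey), (gold, Orion, blue), (gold, Orion, grey), (green, Alpha, grey), (grey, Alpha, green), (grey, Orion, blue), (grey, Orion, gold)}

{(blue, Orion, gold), (blue, Orion, grey), (gold, Orion, blue), (gold, Orion, grey), (green, Alpha, grey), (grey, Alpha, green), (grey, Orion, blue), (grey, Orion, gold)}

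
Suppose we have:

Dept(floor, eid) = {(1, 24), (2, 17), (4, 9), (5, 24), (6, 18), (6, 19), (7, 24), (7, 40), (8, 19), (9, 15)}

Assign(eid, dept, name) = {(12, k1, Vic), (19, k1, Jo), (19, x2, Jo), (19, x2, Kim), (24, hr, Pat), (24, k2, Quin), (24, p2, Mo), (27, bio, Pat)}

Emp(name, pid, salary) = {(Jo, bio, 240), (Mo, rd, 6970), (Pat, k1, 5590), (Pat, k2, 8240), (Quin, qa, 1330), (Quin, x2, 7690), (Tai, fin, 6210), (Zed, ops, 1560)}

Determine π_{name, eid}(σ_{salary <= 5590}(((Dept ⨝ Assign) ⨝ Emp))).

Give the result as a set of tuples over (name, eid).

{(Jo, 19), (Pat, 24), (Quin, 24)}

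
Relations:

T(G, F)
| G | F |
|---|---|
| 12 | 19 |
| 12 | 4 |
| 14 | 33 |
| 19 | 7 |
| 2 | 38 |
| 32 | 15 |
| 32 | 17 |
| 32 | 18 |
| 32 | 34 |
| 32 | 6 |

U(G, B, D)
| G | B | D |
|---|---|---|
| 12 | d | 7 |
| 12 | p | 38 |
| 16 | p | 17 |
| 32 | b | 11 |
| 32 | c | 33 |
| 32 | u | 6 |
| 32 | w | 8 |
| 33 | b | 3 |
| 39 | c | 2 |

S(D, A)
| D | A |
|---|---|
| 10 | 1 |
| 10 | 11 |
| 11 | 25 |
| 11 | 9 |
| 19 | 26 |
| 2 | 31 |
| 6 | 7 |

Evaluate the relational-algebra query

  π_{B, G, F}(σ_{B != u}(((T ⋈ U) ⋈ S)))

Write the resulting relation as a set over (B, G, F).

{(b, 32, 15), (b, 32, 17), (b, 32, 18), (b, 32, 34), (b, 32, 6)}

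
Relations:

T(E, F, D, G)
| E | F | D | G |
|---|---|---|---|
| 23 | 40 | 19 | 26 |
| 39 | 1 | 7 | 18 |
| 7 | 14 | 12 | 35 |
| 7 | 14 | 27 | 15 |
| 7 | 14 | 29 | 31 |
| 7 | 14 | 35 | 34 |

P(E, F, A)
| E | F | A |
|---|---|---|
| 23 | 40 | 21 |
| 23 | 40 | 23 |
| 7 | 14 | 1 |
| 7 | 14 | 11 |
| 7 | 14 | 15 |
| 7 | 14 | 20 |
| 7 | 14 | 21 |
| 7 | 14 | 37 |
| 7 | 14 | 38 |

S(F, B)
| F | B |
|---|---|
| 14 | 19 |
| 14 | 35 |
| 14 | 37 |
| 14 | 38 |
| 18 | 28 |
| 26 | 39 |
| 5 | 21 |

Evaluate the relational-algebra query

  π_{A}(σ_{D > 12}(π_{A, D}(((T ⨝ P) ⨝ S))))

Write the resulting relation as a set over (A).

Natural join on E, F: {(23, 40, 19, 26, 21), (23, 40, 19, 26, 23), (7, 14, 12, 35, 1), (7, 14, 12, 35, 11), (7, 14, 12, 35, 15), (7, 14, 12, 35, 20), (7, 14, 12, 35, 21), (7, 14, 12, 35, 37), (7, 14, 12, 35, 38), (7, 14, 27, 15, 1), (7, 14, 27, 15, 11), (7, 14, 27, 15, 15), (7, 14, 27, 15, 20), (7, 14, 27, 15, 21), (7, 14, 27, 15, 37), (7, 14, 27, 15, 38), (7, 14, 29, 31, 1), (7, 14, 29, 31, 11), (7, 14, 29, 31, 15), (7, 14, 29, 31, 20), (7, 14, 29, 31, 21), (7, 14, 29, 31, 37), (7, 14, 29, 31, 38), (7, 14, 35, 34, 1), (7, 14, 35, 34, 11), (7, 14, 35, 34, 15), (7, 14, 35, 34, 20), (7, 14, 35, 34, 21), (7, 14, 35, 34, 37), (7, 14, 35, 34, 38)}
Natural join on F: {(7, 14, 12, 35, 1, 19), (7, 14, 12, 35, 1, 35), (7, 14, 12, 35, 1, 37), (7, 14, 12, 35, 1, 38), (7, 14, 12, 35, 11, 19), (7, 14, 12, 35, 11, 35), (7, 14, 12, 35, 11, 37), (7, 14, 12, 35, 11, 38), (7, 14, 12, 35, 15, 19), (7, 14, 12, 35, 15, 35), (7, 14, 12, 35, 15, 37), (7, 14, 12, 35, 15, 38), (7, 14, 12, 35, 20, 19), (7, 14, 12, 35, 20, 35), (7, 14, 12, 35, 20, 37), (7, 14, 12, 35, 20, 38), (7, 14, 12, 35, 21, 19), (7, 14, 12, 35, 21, 35), (7, 14, 12, 35, 21, 37), (7, 14, 12, 35, 21, 38), (7, 14, 12, 35, 37, 19), (7, 14, 12, 35, 37, 35), (7, 14, 12, 35, 37, 37), (7, 14, 12, 35, 37, 38), (7, 14, 12, 35, 38, 19), (7, 14, 12, 35, 38, 35), (7, 14, 12, 35, 38, 37), (7, 14, 12, 35, 38, 38), (7, 14, 27, 15, 1, 19), (7, 14, 27, 15, 1, 35), (7, 14, 27, 15, 1, 37), (7, 14, 27, 15, 1, 38), (7, 14, 27, 15, 11, 19), (7, 14, 27, 15, 11, 35), (7, 14, 27, 15, 11, 37), (7, 14, 27, 15, 11, 38), (7, 14, 27, 15, 15, 19), (7, 14, 27, 15, 15, 35), (7, 14, 27, 15, 15, 37), (7, 14, 27, 15, 15, 38), (7, 14, 27, 15, 20, 19), (7, 14, 27, 15, 20, 35), (7, 14, 27, 15, 20, 37), (7, 14, 27, 15, 20, 38), (7, 14, 27, 15, 21, 19), (7, 14, 27, 15, 21, 35), (7, 14, 27, 15, 21, 37), (7, 14, 27, 15, 21, 38), (7, 14, 27, 15, 37, 19), (7, 14, 27, 15, 37, 35), (7, 14, 27, 15, 37, 37), (7, 14, 27, 15, 37, 38), (7, 14, 27, 15, 38, 19), (7, 14, 27, 15, 38, 35), (7, 14, 27, 15, 38, 37), (7, 14, 27, 15, 38, 38), (7, 14, 29, 31, 1, 19), (7, 14, 29, 31, 1, 35), (7, 14, 29, 31, 1, 37), (7, 14, 29, 31, 1, 38), (7, 14, 29, 31, 11, 19), (7, 14, 29, 31, 11, 35), (7, 14, 29, 31, 11, 37), (7, 14, 29, 31, 11, 38), (7, 14, 29, 31, 15, 19), (7, 14, 29, 31, 15, 35), (7, 14, 29, 31, 15, 37), (7, 14, 29, 31, 15, 38), (7, 14, 29, 31, 20, 19), (7, 14, 29, 31, 20, 35), (7, 14, 29, 31, 20, 37), (7, 14, 29, 31, 20, 38), (7, 14, 29, 31, 21, 19), (7, 14, 29, 31, 21, 35), (7, 14, 29, 31, 21, 37), (7, 14, 29, 31, 21, 38), (7, 14, 29, 31, 37, 19), (7, 14, 29, 31, 37, 35), (7, 14, 29, 31, 37, 37), (7, 14, 29, 31, 37, 38), (7, 14, 29, 31, 38, 19), (7, 14, 29, 31, 38, 35), (7, 14, 29, 31, 38, 37), (7, 14, 29, 31, 38, 38), (7, 14, 35, 34, 1, 19), (7, 14, 35, 34, 1, 35), (7, 14, 35, 34, 1, 37), (7, 14, 35, 34, 1, 38), (7, 14, 35, 34, 11, 19), (7, 14, 35, 34, 11, 35), (7, 14, 35, 34, 11, 37), (7, 14, 35, 34, 11, 38), (7, 14, 35, 34, 15, 19), (7, 14, 35, 34, 15, 35), (7, 14, 35, 34, 15, 37), (7, 14, 35, 34, 15, 38), (7, 14, 35, 34, 20, 19), (7, 14, 35, 34, 20, 35), (7, 14, 35, 34, 20, 37), (7, 14, 35, 34, 20, 38), (7, 14, 35, 34, 21, 19), (7, 14, 35, 34, 21, 35), (7, 14, 35, 34, 21, 37), (7, 14, 35, 34, 21, 38), (7, 14, 35, 34, 37, 19), (7, 14, 35, 34, 37, 35), (7, 14, 35, 34, 37, 37), (7, 14, 35, 34, 37, 38), (7, 14, 35, 34, 38, 19), (7, 14, 35, 34, 38, 35), (7, 14, 35, 34, 38, 37), (7, 14, 35, 34, 38, 38)}
π[A, D]: project onto (A, D) (84 duplicate(s) eliminated) → {(1, 12), (1, 27), (1, 29), (1, 35), (11, 12), (11, 27), (11, 29), (11, 35), (15, 12), (15, 27), (15, 29), (15, 35), (20, 12), (20, 27), (20, 29), (20, 35), (21, 12), (21, 27), (21, 29), (21, 35), (37, 12), (37, 27), (37, 29), (37, 35), (38, 12), (38, 27), (38, 29), (38, 35)}
Selection D > 12: {(1, 27), (1, 29), (1, 35), (11, 27), (11, 29), (11, 35), (15, 27), (15, 29), (15, 35), (20, 27), (20, 29), (20, 35), (21, 27), (21, 29), (21, 35), (37, 27), (37, 29), (37, 35), (38, 27), (38, 29), (38, 35)}
π[A]: project onto (A) (14 duplicate(s) eliminated) → {1, 11, 15, 20, 21, 37, 38}

{1, 11, 15, 20, 21, 37, 38}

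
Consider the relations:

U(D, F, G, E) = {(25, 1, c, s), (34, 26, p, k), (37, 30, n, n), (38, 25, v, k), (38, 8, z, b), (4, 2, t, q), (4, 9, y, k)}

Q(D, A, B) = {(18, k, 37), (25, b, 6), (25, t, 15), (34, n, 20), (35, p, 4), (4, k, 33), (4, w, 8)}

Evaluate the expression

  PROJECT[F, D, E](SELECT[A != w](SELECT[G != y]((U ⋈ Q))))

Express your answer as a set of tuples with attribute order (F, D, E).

{(1, 25, s), (2, 4, q), (26, 34, k)}

Joining U and Q on D yields {(25, 1, c, s, b, 6), (25, 1, c, s, t, 15), (34, 26, p, k, n, 20), (4, 2, t, q, k, 33), (4, 2, t, q, w, 8), (4, 9, y, k, k, 33), (4, 9, y, k, w, 8)}.
Apply σ_{G != y}; surviving tuples: {(25, 1, c, s, b, 6), (25, 1, c, s, t, 15), (34, 26, p, k, n, 20), (4, 2, t, q, k, 33), (4, 2, t, q, w, 8)}
Apply σ_{A != w}; surviving tuples: {(25, 1, c, s, b, 6), (25, 1, c, s, t, 15), (34, 26, p, k, n, 20), (4, 2, t, q, k, 33)}
Projecting to F, D, E (1 duplicate(s) eliminated): {(1, 25, s), (2, 4, q), (26, 34, k)}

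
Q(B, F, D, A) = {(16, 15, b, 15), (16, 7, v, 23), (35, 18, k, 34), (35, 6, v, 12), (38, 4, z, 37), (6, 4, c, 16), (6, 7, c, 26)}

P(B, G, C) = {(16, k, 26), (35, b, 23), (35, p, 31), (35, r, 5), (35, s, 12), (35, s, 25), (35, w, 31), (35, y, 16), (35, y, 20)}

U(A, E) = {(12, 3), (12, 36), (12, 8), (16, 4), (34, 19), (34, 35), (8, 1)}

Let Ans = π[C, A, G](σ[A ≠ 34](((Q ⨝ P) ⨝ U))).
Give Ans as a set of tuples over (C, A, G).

{(12, 12, s), (16, 12, y), (20, 12, y), (23, 12, b), (25, 12, s), (31, 12, p), (31, 12, w), (5, 12, r)}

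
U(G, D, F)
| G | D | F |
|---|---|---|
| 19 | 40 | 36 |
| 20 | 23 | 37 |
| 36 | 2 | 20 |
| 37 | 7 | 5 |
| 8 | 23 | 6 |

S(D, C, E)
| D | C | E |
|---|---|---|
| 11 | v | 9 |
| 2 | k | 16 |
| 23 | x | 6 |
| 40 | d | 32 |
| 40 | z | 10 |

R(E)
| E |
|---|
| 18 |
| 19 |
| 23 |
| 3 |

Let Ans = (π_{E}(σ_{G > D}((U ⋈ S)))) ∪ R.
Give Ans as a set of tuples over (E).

{16, 18, 19, 23, 3}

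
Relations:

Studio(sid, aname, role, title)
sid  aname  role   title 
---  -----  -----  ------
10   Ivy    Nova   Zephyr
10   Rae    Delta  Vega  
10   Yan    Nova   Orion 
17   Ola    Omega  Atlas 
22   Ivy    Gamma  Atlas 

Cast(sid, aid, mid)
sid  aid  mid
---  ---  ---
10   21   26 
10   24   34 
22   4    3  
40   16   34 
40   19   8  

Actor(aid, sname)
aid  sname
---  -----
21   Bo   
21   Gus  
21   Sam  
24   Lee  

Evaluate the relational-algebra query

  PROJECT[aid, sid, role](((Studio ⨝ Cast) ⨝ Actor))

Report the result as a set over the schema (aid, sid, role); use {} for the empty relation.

Studio ⋈ Cast (natural join on sid): {(10, Ivy, Nova, Zephyr, 21, 26), (10, Ivy, Nova, Zephyr, 24, 34), (10, Rae, Delta, Vega, 21, 26), (10, Rae, Delta, Vega, 24, 34), (10, Yan, Nova, Orion, 21, 26), (10, Yan, Nova, Orion, 24, 34), (22, Ivy, Gamma, Atlas, 4, 3)}
(Studio ⨝ Cast) ⋈ Actor (natural join on aid): {(10, Ivy, Nova, Zephyr, 21, 26, Bo), (10, Ivy, Nova, Zephyr, 21, 26, Gus), (10, Ivy, Nova, Zephyr, 21, 26, Sam), (10, Ivy, Nova, Zephyr, 24, 34, Lee), (10, Rae, Delta, Vega, 21, 26, Bo), (10, Rae, Delta, Vega, 21, 26, Gus), (10, Rae, Delta, Vega, 21, 26, Sam), (10, Rae, Delta, Vega, 24, 34, Lee), (10, Yan, Nova, Orion, 21, 26, Bo), (10, Yan, Nova, Orion, 21, 26, Gus), (10, Yan, Nova, Orion, 21, 26, Sam), (10, Yan, Nova, Orion, 24, 34, Lee)}
π_{aid, sid, role} gives {(21, 10, Delta), (21, 10, Nova), (24, 10, Delta), (24, 10, Nova)} (8 duplicate(s) eliminated).

{(21, 10, Delta), (21, 10, Nova), (24, 10, Delta), (24, 10, Nova)}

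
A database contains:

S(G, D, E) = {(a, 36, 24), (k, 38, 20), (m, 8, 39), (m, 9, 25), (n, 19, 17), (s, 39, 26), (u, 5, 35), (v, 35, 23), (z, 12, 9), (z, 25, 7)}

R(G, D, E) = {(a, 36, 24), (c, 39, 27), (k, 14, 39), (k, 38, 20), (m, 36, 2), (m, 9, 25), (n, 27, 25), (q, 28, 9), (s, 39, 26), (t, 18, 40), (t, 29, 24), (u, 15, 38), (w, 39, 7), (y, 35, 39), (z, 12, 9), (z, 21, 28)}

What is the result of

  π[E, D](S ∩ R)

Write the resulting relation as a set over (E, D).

{(20, 38), (24, 36), (25, 9), (26, 39), (9, 12)}

Taking the intersection: {(a, 36, 24), (k, 38, 20), (m, 9, 25), (s, 39, 26), (z, 12, 9)}
Projecting to E, D: {(20, 38), (24, 36), (25, 9), (26, 39), (9, 12)}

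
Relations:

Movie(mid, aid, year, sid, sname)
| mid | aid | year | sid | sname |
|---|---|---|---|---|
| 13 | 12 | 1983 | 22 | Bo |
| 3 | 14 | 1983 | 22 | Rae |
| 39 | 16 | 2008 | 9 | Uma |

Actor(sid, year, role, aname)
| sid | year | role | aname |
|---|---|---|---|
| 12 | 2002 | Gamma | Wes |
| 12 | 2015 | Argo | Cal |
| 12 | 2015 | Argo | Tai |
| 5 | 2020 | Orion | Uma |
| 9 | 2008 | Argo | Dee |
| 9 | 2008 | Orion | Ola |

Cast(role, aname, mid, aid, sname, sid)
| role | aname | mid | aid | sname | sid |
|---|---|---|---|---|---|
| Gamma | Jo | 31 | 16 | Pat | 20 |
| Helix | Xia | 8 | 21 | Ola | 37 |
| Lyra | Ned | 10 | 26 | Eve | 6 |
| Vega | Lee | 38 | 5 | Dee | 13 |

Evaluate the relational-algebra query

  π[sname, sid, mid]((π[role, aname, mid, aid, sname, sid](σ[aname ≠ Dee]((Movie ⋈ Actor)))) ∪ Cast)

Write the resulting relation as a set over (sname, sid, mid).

{(Dee, 13, 38), (Eve, 6, 10), (Ola, 37, 8), (Pat, 20, 31), (Uma, 9, 39)}

Joining Movie and Actor on year, sid yields {(39, 16, 2008, 9, Uma, Argo, Dee), (39, 16, 2008, 9, Uma, Orion, Ola)}.
Selection aname ≠ Dee: {(39, 16, 2008, 9, Uma, Orion, Ola)}
π_{role, aname, mid, aid, sname, sid} gives {(Orion, Ola, 39, 16, Uma, 9)}.
Union: {(Orion, Ola, 39, 16, Uma, 9)} with {(Gamma, Jo, 31, 16, Pat, 20), (Helix, Xia, 8, 21, Ola, 37), (Lyra, Ned, 10, 26, Eve, 6), (Vega, Lee, 38, 5, Dee, 13)} → {(Gamma, Jo, 31, 16, Pat, 20), (Helix, Xia, 8, 21, Ola, 37), (Lyra, Ned, 10, 26, Eve, 6), (Orion, Ola, 39, 16, Uma, 9), (Vega, Lee, 38, 5, Dee, 13)}
π_{sname, sid, mid} gives {(Dee, 13, 38), (Eve, 6, 10), (Ola, 37, 8), (Pat, 20, 31), (Uma, 9, 39)}.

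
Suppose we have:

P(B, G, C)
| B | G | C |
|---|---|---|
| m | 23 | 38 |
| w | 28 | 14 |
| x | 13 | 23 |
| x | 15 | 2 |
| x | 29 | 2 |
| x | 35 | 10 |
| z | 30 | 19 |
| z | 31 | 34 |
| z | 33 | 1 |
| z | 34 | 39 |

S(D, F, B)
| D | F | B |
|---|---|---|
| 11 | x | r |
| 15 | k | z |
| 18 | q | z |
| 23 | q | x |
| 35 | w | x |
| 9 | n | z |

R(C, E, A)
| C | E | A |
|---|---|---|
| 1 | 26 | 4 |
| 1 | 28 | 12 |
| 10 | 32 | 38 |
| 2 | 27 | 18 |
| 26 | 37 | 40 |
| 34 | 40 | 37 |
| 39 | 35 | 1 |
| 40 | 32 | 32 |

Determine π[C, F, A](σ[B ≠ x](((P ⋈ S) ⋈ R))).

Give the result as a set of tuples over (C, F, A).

{(1, k, 12), (1, k, 4), (1, n, 12), (1, n, 4), (1, q, 12), (1, q, 4), (34, k, 37), (34, n, 37), (34, q, 37), (39, k, 1), (39, n, 1), (39, q, 1)}

P ⋈ S (natural join on B): {(x, 13, 23, 23, q), (x, 13, 23, 35, w), (x, 15, 2, 23, q), (x, 15, 2, 35, w), (x, 29, 2, 23, q), (x, 29, 2, 35, w), (x, 35, 10, 23, q), (x, 35, 10, 35, w), (z, 30, 19, 15, k), (z, 30, 19, 18, q), (z, 30, 19, 9, n), (z, 31, 34, 15, k), (z, 31, 34, 18, q), (z, 31, 34, 9, n), (z, 33, 1, 15, k), (z, 33, 1, 18, q), (z, 33, 1, 9, n), (z, 34, 39, 15, k), (z, 34, 39, 18, q), (z, 34, 39, 9, n)}
(P ⋈ S) ⋈ R (natural join on C): {(x, 15, 2, 23, q, 27, 18), (x, 15, 2, 35, w, 27, 18), (x, 29, 2, 23, q, 27, 18), (x, 29, 2, 35, w, 27, 18), (x, 35, 10, 23, q, 32, 38), (x, 35, 10, 35, w, 32, 38), (z, 31, 34, 15, k, 40, 37), (z, 31, 34, 18, q, 40, 37), (z, 31, 34, 9, n, 40, 37), (z, 33, 1, 15, k, 26, 4), (z, 33, 1, 15, k, 28, 12), (z, 33, 1, 18, q, 26, 4), (z, 33, 1, 18, q, 28, 12), (z, 33, 1, 9, n, 26, 4), (z, 33, 1, 9, n, 28, 12), (z, 34, 39, 15, k, 35, 1), (z, 34, 39, 18, q, 35, 1), (z, 34, 39, 9, n, 35, 1)}
Filtering on B ≠ x leaves {(z, 31, 34, 15, k, 40, 37), (z, 31, 34, 18, q, 40, 37), (z, 31, 34, 9, n, 40, 37), (z, 33, 1, 15, k, 26, 4), (z, 33, 1, 15, k, 28, 12), (z, 33, 1, 18, q, 26, 4), (z, 33, 1, 18, q, 28, 12), (z, 33, 1, 9, n, 26, 4), (z, 33, 1, 9, n, 28, 12), (z, 34, 39, 15, k, 35, 1), (z, 34, 39, 18, q, 35, 1), (z, 34, 39, 9, n, 35, 1)}.
π_{C, F, A} gives {(1, k, 12), (1, k, 4), (1, n, 12), (1, n, 4), (1, q, 12), (1, q, 4), (34, k, 37), (34, n, 37), (34, q, 37), (39, k, 1), (39, n, 1), (39, q, 1)}.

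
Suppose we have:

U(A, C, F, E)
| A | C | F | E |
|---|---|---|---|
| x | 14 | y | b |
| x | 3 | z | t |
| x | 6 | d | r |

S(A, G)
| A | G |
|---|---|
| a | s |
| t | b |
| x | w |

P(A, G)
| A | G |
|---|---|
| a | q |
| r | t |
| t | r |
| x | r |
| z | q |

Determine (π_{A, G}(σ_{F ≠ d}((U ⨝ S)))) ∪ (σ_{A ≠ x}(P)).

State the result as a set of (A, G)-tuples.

Natural join on A: {(x, 14, y, b, w), (x, 3, z, t, w), (x, 6, d, r, w)}
σ[F ≠ d]: keep tuples satisfying F ≠ d → {(x, 14, y, b, w), (x, 3, z, t, w)}
π[A, G]: project onto (A, G) (1 duplicate(s) eliminated) → {(x, w)}
σ[A ≠ x]: keep tuples satisfying A ≠ x → {(a, q), (r, t), (t, r), (z, q)}
Taking the union: {(a, q), (r, t), (t, r), (x, w), (z, q)}

{(a, q), (r, t), (t, r), (x, w), (z, q)}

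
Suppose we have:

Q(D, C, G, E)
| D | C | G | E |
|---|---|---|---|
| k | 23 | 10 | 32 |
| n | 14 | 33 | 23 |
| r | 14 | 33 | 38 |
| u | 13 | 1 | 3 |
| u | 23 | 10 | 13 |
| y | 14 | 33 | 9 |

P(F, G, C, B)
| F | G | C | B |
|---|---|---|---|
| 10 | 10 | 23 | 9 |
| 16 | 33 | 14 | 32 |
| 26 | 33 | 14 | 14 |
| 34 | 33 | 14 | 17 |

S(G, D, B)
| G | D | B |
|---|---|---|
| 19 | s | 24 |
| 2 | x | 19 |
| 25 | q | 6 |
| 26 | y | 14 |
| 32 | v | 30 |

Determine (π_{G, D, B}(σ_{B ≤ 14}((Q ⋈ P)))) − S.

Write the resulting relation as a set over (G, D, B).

{(10, k, 9), (10, u, 9), (33, n, 14), (33, r, 14), (33, y, 14)}

Natural join on C, G: {(k, 23, 10, 32, 10, 9), (n, 14, 33, 23, 16, 32), (n, 14, 33, 23, 26, 14), (n, 14, 33, 23, 34, 17), (r, 14, 33, 38, 16, 32), (r, 14, 33, 38, 26, 14), (r, 14, 33, 38, 34, 17), (u, 23, 10, 13, 10, 9), (y, 14, 33, 9, 16, 32), (y, 14, 33, 9, 26, 14), (y, 14, 33, 9, 34, 17)}
σ[B ≤ 14]: keep tuples satisfying B ≤ 14 → {(k, 23, 10, 32, 10, 9), (n, 14, 33, 23, 26, 14), (r, 14, 33, 38, 26, 14), (u, 23, 10, 13, 10, 9), (y, 14, 33, 9, 26, 14)}
Projecting to G, D, B: {(10, k, 9), (10, u, 9), (33, n, 14), (33, r, 14), (33, y, 14)}
Taking the difference: {(10, k, 9), (10, u, 9), (33, n, 14), (33, r, 14), (33, y, 14)}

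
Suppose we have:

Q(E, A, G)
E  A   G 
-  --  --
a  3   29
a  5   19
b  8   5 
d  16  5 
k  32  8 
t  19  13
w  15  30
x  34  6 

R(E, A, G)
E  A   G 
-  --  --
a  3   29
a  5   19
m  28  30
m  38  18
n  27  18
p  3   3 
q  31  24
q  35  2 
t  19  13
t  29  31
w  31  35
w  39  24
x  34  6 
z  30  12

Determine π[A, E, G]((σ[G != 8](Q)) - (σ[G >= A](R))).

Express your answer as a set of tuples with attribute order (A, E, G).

{(15, w, 30), (16, d, 5), (19, t, 13), (34, x, 6), (8, b, 5)}

Apply σ_{G != 8}; surviving tuples: {(a, 3, 29), (a, 5, 19), (b, 8, 5), (d, 16, 5), (t, 19, 13), (w, 15, 30), (x, 34, 6)}
Apply σ_{G >= A}; surviving tuples: {(a, 3, 29), (a, 5, 19), (m, 28, 30), (p, 3, 3), (t, 29, 31), (w, 31, 35)}
Set difference of the two operands is {(b, 8, 5), (d, 16, 5), (t, 19, 13), (w, 15, 30), (x, 34, 6)}.
π[A, E, G]: project onto (A, E, G) → {(15, w, 30), (16, d, 5), (19, t, 13), (34, x, 6), (8, b, 5)}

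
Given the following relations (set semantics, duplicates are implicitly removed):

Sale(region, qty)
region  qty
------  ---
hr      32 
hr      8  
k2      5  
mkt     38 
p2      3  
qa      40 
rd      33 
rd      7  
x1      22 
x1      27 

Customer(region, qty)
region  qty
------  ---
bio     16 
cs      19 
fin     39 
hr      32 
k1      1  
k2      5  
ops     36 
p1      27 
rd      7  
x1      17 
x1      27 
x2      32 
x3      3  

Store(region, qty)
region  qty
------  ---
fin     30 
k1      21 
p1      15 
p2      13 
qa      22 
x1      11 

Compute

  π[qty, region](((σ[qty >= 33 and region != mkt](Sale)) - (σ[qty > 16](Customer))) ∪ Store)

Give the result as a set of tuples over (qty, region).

{(11, x1), (13, p2), (15, p1), (21, k1), (22, qa), (30, fin), (33, rd), (40, qa)}

Apply σ_{qty >= 33 and region != mkt}; surviving tuples: {(qa, 40), (rd, 33)}
Apply σ_{qty > 16}; surviving tuples: {(cs, 19), (fin, 39), (hr, 32), (ops, 36), (p1, 27), (x1, 17), (x1, 27), (x2, 32)}
Difference: {(qa, 40), (rd, 33)} with {(cs, 19), (fin, 39), (hr, 32), (ops, 36), (p1, 27), (x1, 17), (x1, 27), (x2, 32)} → {(qa, 40), (rd, 33)}
Union: {(qa, 40), (rd, 33)} with {(fin, 30), (k1, 21), (p1, 15), (p2, 13), (qa, 22), (x1, 11)} → {(fin, 30), (k1, 21), (p1, 15), (p2, 13), (qa, 22), (qa, 40), (rd, 33), (x1, 11)}
π[qty, region]: project onto (qty, region) → {(11, x1), (13, p2), (15, p1), (21, k1), (22, qa), (30, fin), (33, rd), (40, qa)}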